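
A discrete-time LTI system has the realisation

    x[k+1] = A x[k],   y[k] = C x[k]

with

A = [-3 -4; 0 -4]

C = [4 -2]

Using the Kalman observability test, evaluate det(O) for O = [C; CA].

-56

CA = [[-12, -8]]
Observability matrix O = [C; CA] = [[4, -2], [-12, -8]]
det(O) = 4·(-8) - (-2)·(-12) = -32 - 24 = -56
Since det(O) ≠ 0, rank(O) = 2 and the system is completely observable.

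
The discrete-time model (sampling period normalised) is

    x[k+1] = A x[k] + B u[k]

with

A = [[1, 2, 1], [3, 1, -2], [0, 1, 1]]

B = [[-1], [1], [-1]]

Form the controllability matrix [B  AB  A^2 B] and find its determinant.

0

AB = [[0], [0], [0]]
A^2B = [[0], [0], [0]]
Controllability matrix C = [B  AB  A^2B] = [[-1, 0, 0], [1, 0, 0], [-1, 0, 0]]
Expanding along the first row, det(C) = (-1)·(0·0 - 0·0) - 0·(1·0 - 0·(-1)) + 0·(1·0 - 0·(-1)) = (-1)·0 - 0·0 + 0·0 = 0
Since det(C) = 0, rank(C) < 3 and the system is not completely controllable.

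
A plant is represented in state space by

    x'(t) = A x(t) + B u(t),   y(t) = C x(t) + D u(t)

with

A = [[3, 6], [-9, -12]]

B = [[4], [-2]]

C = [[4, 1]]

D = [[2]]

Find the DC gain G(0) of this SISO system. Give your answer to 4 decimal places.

8.3333

G(0) = C(-A)^{-1}B + D = -C A^{-1} B + D.
det A = 18, so A^{-1} = (1/18)·adj(A) = [[-2/3, -1/3], [1/2, 1/6]]
A^{-1} B = [-2, 5/3]^T
C A^{-1} B = -19/3
G(0) = D - C A^{-1} B = 2 - (-19/3) = 25/3 ≈ 8.3333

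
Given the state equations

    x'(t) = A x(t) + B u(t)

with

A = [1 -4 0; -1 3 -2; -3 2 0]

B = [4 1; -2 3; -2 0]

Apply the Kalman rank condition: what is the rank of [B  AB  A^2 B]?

AB = [[12, -11], [-6, 8], [-16, 3]]
A^2B = [[36, -43], [2, 29], [-48, 49]]
Controllability matrix C = [B  AB  A^2B] = [[4, 1, 12, -11, 36, -43], [-2, 3, -6, 8, 2, 29], [-2, 0, -16, 3, -48, 49]]
Take the 3×3 submatrix of C formed by columns 1, 2, 3: [[4, 1, 12], [-2, 3, -6], [-2, 0, -16]]. Its determinant is 4·(3·(-16) - (-6)·0) - 1·((-2)·(-16) - (-6)·(-2)) + 12·((-2)·0 - 3·(-2)) = 4·(-48) - 1·20 + 12·6 = -140 ≠ 0.
So rank(C) ≥ 3; since C has 3 rows, rank(C) = 3.
rank(C) = 3 = n, so the pair (A, B) is completely controllable.

3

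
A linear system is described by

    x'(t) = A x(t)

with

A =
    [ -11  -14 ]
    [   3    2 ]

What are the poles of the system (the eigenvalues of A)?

det(sI - A) = s^2 - (tr A)s + det A, with tr A = (-11) + 2 = -9 and det A = (-11)·2 - (-14)·3 = -22 - (-42) = 20.
So p(s) = det(sI - A) = s^2 + 9s + 20.
Factor s^2 + 9s + 20: two numbers with sum -9 and product 20 are -4 and -5, so s^2 + 9s + 20 = (s + 4)(s + 5).
Hence p(s) = (s + 4) (s + 5), with roots -5, -4.
All eigenvalues have negative real part, so the system is asymptotically stable.

-5, -4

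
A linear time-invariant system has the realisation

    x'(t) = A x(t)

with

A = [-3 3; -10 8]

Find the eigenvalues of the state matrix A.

det(sI - A) = s^2 - (tr A)s + det A, with tr A = (-3) + 8 = 5 and det A = (-3)·8 - 3·(-10) = -24 - (-30) = 6.
So p(s) = det(sI - A) = s^2 - 5s + 6.
Factor s^2 - 5s + 6: two numbers with sum 5 and product 6 are 3 and 2, so s^2 - 5s + 6 = (s - 3)(s - 2).
Hence p(s) = (s - 3) (s - 2), with roots 2, 3.
At least one eigenvalue has non-negative real part, so the system is not asymptotically stable.

2, 3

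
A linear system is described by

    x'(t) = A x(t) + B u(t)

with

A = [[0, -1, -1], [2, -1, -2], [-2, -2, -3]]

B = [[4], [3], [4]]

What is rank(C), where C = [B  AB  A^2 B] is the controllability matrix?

AB = [[-7], [-3], [-26]]
A^2B = [[29], [41], [98]]
Controllability matrix C = [B  AB  A^2B] = [[4, -7, 29], [3, -3, 41], [4, -26, 98]]
det(C) = 4·((-3)·98 - 41·(-26)) - (-7)·(3·98 - 41·4) + 29·(3·(-26) - (-3)·4) = 4·772 - (-7)·130 + 29·(-66) = 2084 ≠ 0, so rank(C) = 3.
rank(C) = 3 = n, so the pair (A, B) is completely controllable.

3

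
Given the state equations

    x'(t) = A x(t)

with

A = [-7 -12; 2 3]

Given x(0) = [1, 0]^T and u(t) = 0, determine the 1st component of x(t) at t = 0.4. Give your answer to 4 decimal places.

det(sI - A) = s^2 - (tr A)s + det A, with tr A = (-7) + 3 = -4 and det A = (-7)·3 - (-12)·2 = -21 - (-24) = 3.
So p(s) = det(sI - A) = s^2 + 4s + 3.
Factor s^2 + 4s + 3: two numbers with sum -4 and product 3 are -1 and -3, so s^2 + 4s + 3 = (s + 1)(s + 3).
Hence p(s) = (s + 1) (s + 3), with roots -3, -1.
The eigenvalues -3, -1 are distinct and real, so A is diagonalisable and x(t) = e^{At} x(0) = V diag(e^{λ_i t}) V^{-1} x(0), where the columns of V are the eigenvectors.
λ = -3: A - (-3)I = [[-4, -12], [2, 6]]. Row 1 gives (-4)·v1 + (-12)·v2 = 0, so take v_1 = [3, -1]^T.
λ = -1: A - (-1)I = [[-6, -12], [2, 4]]. Row 1 gives (-6)·v1 + (-12)·v2 = 0, so take v_2 = [2, -1]^T.
V = [v_1 v_2] = [[3, 2], [-1, -1]] has det V = -1, so V^{-1} = adj(V)/det V = [[1, 2], [-1, -3]].
Modal coordinates z(0) = V^{-1} x(0): 1·1 + 2·0 = 1; (-1)·1 + (-3)·0 = -1; so z(0) = [1, -1]^T.
x_1(t) = Σ_i (v_i)_1 · z_i(0) · e^{λ_i t} (row 1 of V times the modal terms).
x_1(0.4) = 3·1·e^{-3·0.4} + 2·(-1)·e^{-1·0.4} = 3·0.301194 + (-2)·0.670320 = -0.4371.

-0.4371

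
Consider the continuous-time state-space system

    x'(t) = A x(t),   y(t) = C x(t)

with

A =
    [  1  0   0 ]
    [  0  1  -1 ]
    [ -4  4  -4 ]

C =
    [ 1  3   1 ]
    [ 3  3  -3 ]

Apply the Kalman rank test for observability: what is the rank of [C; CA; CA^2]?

CA = [[-3, 7, -7], [15, -9, 9]]
CA^2 = [[25, -21, 21], [-21, 27, -27]]
Observability matrix O = [C; CA; CA^2] = [[1, 3, 1], [3, 3, -3], [-3, 7, -7], [15, -9, 9], [25, -21, 21], [-21, 27, -27]]
Take the 3×3 submatrix of O formed by rows 1, 2, 3: [[1, 3, 1], [3, 3, -3], [-3, 7, -7]]. Its determinant is 1·(3·(-7) - (-3)·7) - 3·(3·(-7) - (-3)·(-3)) + 1·(3·7 - 3·(-3)) = 1·0 - 3·(-30) + 1·30 = 120 ≠ 0.
So rank(O) ≥ 3; since O has 3 columns, rank(O) = 3.
rank(O) = 3 = n, so the pair (A, C) is completely observable.

3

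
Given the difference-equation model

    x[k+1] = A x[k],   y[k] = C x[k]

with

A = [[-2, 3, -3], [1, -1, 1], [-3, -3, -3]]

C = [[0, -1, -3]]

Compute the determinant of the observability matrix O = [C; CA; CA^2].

-724

CA = [[8, 10, 8]]
CA^2 = [[-30, -10, -38]]
Observability matrix O = [C; CA; CA^2] = [[0, -1, -3], [8, 10, 8], [-30, -10, -38]]
Expanding along the first row, det(O) = 0·(10·(-38) - 8·(-10)) - (-1)·(8·(-38) - 8·(-30)) + (-3)·(8·(-10) - 10·(-30)) = 0·(-300) - (-1)·(-64) + (-3)·220 = -724
Since det(O) ≠ 0, rank(O) = 3 and the system is completely observable.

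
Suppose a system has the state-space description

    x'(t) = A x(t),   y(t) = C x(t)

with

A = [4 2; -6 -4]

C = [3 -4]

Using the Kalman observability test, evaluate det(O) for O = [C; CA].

CA = [[36, 22]]
Observability matrix O = [C; CA] = [[3, -4], [36, 22]]
det(O) = 3·22 - (-4)·36 = 66 - (-144) = 210
Since det(O) ≠ 0, rank(O) = 2 and the system is completely observable.

210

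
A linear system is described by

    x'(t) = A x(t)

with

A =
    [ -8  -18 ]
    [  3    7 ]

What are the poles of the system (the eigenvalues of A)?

det(sI - A) = s^2 - (tr A)s + det A, with tr A = (-8) + 7 = -1 and det A = (-8)·7 - (-18)·3 = -56 - (-54) = -2.
So p(s) = det(sI - A) = s^2 + s - 2.
Factor s^2 + s - 2: two numbers with sum -1 and product -2 are 1 and -2, so s^2 + s - 2 = (s - 1)(s + 2).
Hence p(s) = (s - 1) (s + 2), with roots -2, 1.
At least one eigenvalue has non-negative real part, so the system is not asymptotically stable.

-2, 1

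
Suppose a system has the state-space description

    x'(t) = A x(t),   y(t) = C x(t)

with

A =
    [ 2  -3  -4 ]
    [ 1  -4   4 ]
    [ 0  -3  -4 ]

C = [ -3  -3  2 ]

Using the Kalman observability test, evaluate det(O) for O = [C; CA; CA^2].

-8820

CA = [[-9, 15, -8]]
CA^2 = [[-3, -9, 128]]
Observability matrix O = [C; CA; CA^2] = [[-3, -3, 2], [-9, 15, -8], [-3, -9, 128]]
Expanding along the first row, det(O) = (-3)·(15·128 - (-8)·(-9)) - (-3)·((-9)·128 - (-8)·(-3)) + 2·((-9)·(-9) - 15·(-3)) = (-3)·1848 - (-3)·(-1176) + 2·126 = -8820
Since det(O) ≠ 0, rank(O) = 3 and the system is completely observable.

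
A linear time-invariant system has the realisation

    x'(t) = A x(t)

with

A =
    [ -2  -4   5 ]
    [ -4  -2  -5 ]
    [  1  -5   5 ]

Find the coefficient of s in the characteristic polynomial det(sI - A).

Expand det(sI - A) for the 3×3 matrix.
p(s) = s^3 - s^2 - 62s - 120.
(Check: constant term = det(-A) = (-1)^3 det A = -120; coefficient of s^2 = -tr A = -1.)
The coefficient of s is -62.

-62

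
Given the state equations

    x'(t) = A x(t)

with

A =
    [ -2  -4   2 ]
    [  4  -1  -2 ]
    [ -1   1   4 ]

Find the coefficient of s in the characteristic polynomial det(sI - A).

10

Expand det(sI - A) for the 3×3 matrix.
p(s) = s^3 - s^2 + 10s - 66.
(Check: constant term = det(-A) = (-1)^3 det A = -66; coefficient of s^2 = -tr A = -1.)
The coefficient of s is 10.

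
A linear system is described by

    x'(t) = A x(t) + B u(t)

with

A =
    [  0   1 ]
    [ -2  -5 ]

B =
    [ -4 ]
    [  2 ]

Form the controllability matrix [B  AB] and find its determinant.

AB = [[2], [-2]]
Controllability matrix C = [B  AB] = [[-4, 2], [2, -2]]
det(C) = (-4)·(-2) - 2·2 = 8 - 4 = 4
Since det(C) ≠ 0, rank(C) = 2 and the system is completely controllable.

4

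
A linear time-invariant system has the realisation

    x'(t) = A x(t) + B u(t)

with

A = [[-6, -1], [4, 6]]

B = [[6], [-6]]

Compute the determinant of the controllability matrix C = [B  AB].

AB = [[-30], [-12]]
Controllability matrix C = [B  AB] = [[6, -30], [-6, -12]]
det(C) = 6·(-12) - (-30)·(-6) = -72 - 180 = -252
Since det(C) ≠ 0, rank(C) = 2 and the system is completely controllable.

-252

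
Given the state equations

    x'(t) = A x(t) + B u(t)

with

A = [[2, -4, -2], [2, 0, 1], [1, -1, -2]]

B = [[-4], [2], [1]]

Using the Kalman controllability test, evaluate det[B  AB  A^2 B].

AB = [[-18], [-7], [-8]]
A^2B = [[8], [-44], [5]]
Controllability matrix C = [B  AB  A^2B] = [[-4, -18, 8], [2, -7, -44], [1, -8, 5]]
Expanding along the first row, det(C) = (-4)·((-7)·5 - (-44)·(-8)) - (-18)·(2·5 - (-44)·1) + 8·(2·(-8) - (-7)·1) = (-4)·(-387) - (-18)·54 + 8·(-9) = 2448
Since det(C) ≠ 0, rank(C) = 3 and the system is completely controllable.

2448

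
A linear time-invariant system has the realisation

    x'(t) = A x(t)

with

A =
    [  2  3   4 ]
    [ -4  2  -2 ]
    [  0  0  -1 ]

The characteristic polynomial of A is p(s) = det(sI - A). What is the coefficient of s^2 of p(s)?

-3

Expand det(sI - A) for the 3×3 matrix.
p(s) = s^3 - 3s^2 + 12s + 16.
(Check: constant term = det(-A) = (-1)^3 det A = 16; coefficient of s^2 = -tr A = -3.)
The coefficient of s^2 is -3.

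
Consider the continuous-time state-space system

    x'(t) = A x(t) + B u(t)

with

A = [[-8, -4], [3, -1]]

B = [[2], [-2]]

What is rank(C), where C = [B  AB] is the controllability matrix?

1

AB = [[-8], [8]]
Controllability matrix C = [B  AB] = [[2, -8], [-2, 8]]
Every column of C is a scalar multiple of column 1 = [2, -2] (multipliers 1, -4), so the columns span a one-dimensional space.
C ≠ 0, hence rank(C) = 1.
rank(C) = 1 < n = 2, so the pair (A, B) is not completely controllable.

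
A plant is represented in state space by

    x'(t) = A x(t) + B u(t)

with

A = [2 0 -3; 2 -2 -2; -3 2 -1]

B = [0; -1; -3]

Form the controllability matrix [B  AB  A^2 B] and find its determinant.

AB = [[9], [8], [1]]
A^2B = [[15], [0], [-12]]
Controllability matrix C = [B  AB  A^2B] = [[0, 9, 15], [-1, 8, 0], [-3, 1, -12]]
Expanding along the first row, det(C) = 0·(8·(-12) - 0·1) - 9·((-1)·(-12) - 0·(-3)) + 15·((-1)·1 - 8·(-3)) = 0·(-96) - 9·12 + 15·23 = 237
Since det(C) ≠ 0, rank(C) = 3 and the system is completely controllable.

237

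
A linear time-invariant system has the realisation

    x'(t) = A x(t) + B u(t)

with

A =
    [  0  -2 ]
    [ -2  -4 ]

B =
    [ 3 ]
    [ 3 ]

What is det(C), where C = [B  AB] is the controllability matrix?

AB = [[-6], [-18]]
Controllability matrix C = [B  AB] = [[3, -6], [3, -18]]
det(C) = 3·(-18) - (-6)·3 = -54 - (-18) = -36
Since det(C) ≠ 0, rank(C) = 2 and the system is completely controllable.

-36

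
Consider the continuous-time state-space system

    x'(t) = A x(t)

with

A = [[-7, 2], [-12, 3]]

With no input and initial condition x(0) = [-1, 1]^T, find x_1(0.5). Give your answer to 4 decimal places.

0.9271

det(sI - A) = s^2 - (tr A)s + det A, with tr A = (-7) + 3 = -4 and det A = (-7)·3 - 2·(-12) = -21 - (-24) = 3.
So p(s) = det(sI - A) = s^2 + 4s + 3.
Factor s^2 + 4s + 3: two numbers with sum -4 and product 3 are -1 and -3, so s^2 + 4s + 3 = (s + 1)(s + 3).
Hence p(s) = (s + 1) (s + 3), with roots -3, -1.
The eigenvalues -3, -1 are distinct and real, so A is diagonalisable and x(t) = e^{At} x(0) = V diag(e^{λ_i t}) V^{-1} x(0), where the columns of V are the eigenvectors.
λ = -3: A - (-3)I = [[-4, 2], [-12, 6]]. Row 1 gives (-4)·v1 + 2·v2 = 0, so take v_1 = [1, 2]^T.
λ = -1: A - (-1)I = [[-6, 2], [-12, 4]]. Row 1 gives (-6)·v1 + 2·v2 = 0, so take v_2 = [-1, -3]^T.
V = [v_1 v_2] = [[1, -1], [2, -3]] has det V = -1, so V^{-1} = adj(V)/det V = [[3, -1], [2, -1]].
Modal coordinates z(0) = V^{-1} x(0): 3·(-1) + (-1)·1 = -4; 2·(-1) + (-1)·1 = -3; so z(0) = [-4, -3]^T.
x_1(t) = Σ_i (v_i)_1 · z_i(0) · e^{λ_i t} (row 1 of V times the modal terms).
x_1(0.5) = 1·(-4)·e^{-3·0.5} + (-1)·(-3)·e^{-1·0.5} = (-4)·0.223130 + 3·0.606531 = 0.9271.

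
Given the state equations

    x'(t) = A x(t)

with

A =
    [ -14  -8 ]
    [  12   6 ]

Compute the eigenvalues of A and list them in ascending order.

-6, -2

det(sI - A) = s^2 - (tr A)s + det A, with tr A = (-14) + 6 = -8 and det A = (-14)·6 - (-8)·12 = -84 - (-96) = 12.
So p(s) = det(sI - A) = s^2 + 8s + 12.
Factor s^2 + 8s + 12: two numbers with sum -8 and product 12 are -2 and -6, so s^2 + 8s + 12 = (s + 2)(s + 6).
Hence p(s) = (s + 2) (s + 6), with roots -6, -2.
All eigenvalues have negative real part, so the system is asymptotically stable.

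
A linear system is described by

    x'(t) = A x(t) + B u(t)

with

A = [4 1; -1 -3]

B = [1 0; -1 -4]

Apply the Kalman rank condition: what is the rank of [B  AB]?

AB = [[3, -4], [2, 12]]
Controllability matrix C = [B  AB] = [[1, 0, 3, -4], [-1, -4, 2, 12]]
Take the 2×2 submatrix of C formed by columns 1, 2: [[1, 0], [-1, -4]]. Its determinant is 1·(-4) - 0·(-1) = -4 - 0 = -4 ≠ 0.
So rank(C) ≥ 2; since C has 2 rows, rank(C) = 2.
rank(C) = 2 = n, so the pair (A, B) is completely controllable.

2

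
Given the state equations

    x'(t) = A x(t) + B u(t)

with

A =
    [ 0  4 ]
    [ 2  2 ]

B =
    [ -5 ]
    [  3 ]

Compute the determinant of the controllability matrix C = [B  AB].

AB = [[12], [-4]]
Controllability matrix C = [B  AB] = [[-5, 12], [3, -4]]
det(C) = (-5)·(-4) - 12·3 = 20 - 36 = -16
Since det(C) ≠ 0, rank(C) = 2 and the system is completely controllable.

-16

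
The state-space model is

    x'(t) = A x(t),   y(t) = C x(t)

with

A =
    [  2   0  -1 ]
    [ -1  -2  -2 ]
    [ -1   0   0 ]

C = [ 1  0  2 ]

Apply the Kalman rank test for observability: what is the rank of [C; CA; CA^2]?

CA = [[0, 0, -1]]
CA^2 = [[1, 0, 0]]
Observability matrix O = [C; CA; CA^2] = [[1, 0, 2], [0, 0, -1], [1, 0, 0]]
Column 2 of O is identically zero, so rank(O) ≤ 2.
The 2×2 minor from rows 1, 2, columns 1, 3 is 1·(-1) - 2·0 = -1 - 0 = -1 ≠ 0, so rank(O) = 2.
rank(O) = 2 < n = 3, so the pair (A, C) is not completely observable.

2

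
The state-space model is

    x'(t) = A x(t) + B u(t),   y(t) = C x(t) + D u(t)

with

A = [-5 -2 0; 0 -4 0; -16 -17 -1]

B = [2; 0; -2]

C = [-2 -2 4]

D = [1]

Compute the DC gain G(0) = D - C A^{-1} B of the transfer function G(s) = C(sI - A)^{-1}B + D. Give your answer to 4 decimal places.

G(0) = C(-A)^{-1}B + D = -C A^{-1} B + D.
det A = -20, so A^{-1} = (1/-20)·adj(A) = [[-1/5, 1/10, 0], [0, -1/4, 0], [16/5, 53/20, -1]]
A^{-1} B = [-2/5, 0, 42/5]^T
C A^{-1} B = 172/5
G(0) = D - C A^{-1} B = 1 - (172/5) = -167/5 ≈ -33.4000

-33.4000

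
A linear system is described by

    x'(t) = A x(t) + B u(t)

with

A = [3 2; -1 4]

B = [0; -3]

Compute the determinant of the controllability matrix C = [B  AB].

AB = [[-6], [-12]]
Controllability matrix C = [B  AB] = [[0, -6], [-3, -12]]
det(C) = 0·(-12) - (-6)·(-3) = 0 - 18 = -18
Since det(C) ≠ 0, rank(C) = 2 and the system is completely controllable.

-18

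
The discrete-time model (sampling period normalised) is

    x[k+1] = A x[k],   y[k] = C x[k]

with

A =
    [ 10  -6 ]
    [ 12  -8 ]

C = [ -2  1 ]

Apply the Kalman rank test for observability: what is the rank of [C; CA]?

1

CA = [[-8, 4]]
Observability matrix O = [C; CA] = [[-2, 1], [-8, 4]]
Every row of O is a scalar multiple of row 1 = [-2, 1] (multipliers 1, 4), so the rows span a one-dimensional space.
O ≠ 0, hence rank(O) = 1.
rank(O) = 1 < n = 2, so the pair (A, C) is not completely observable.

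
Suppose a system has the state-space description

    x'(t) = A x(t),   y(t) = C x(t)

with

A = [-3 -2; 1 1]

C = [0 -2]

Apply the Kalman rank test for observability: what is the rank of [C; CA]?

CA = [[-2, -2]]
Observability matrix O = [C; CA] = [[0, -2], [-2, -2]]
det(O) = 0·(-2) - (-2)·(-2) = 0 - 4 = -4 ≠ 0, so rank(O) = 2.
rank(O) = 2 = n, so the pair (A, C) is completely observable.

2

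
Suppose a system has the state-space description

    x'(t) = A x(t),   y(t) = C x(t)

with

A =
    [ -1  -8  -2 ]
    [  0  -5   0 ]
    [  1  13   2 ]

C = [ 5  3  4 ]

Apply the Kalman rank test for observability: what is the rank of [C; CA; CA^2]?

2

CA = [[-1, -3, -2]]
CA^2 = [[-1, -3, -2]]
Observability matrix O = [C; CA; CA^2] = [[5, 3, 4], [-1, -3, -2], [-1, -3, -2]]
The columns c1, c2, c3 of O are linearly dependent: -c1 - c2 + 2·c3 = 0 (check each entry), so rank(O) ≤ 2.
The 2×2 minor from rows 1, 2, columns 1, 2 is 5·(-3) - 3·(-1) = -15 - (-3) = -12 ≠ 0, so rank(O) = 2.
rank(O) = 2 < n = 3, so the pair (A, C) is not completely observable.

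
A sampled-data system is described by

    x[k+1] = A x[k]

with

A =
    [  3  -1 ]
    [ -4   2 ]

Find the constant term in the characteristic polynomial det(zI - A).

For a 2×2 matrix, det(zI - A) = z^2 - (tr A)z + det A.
tr A = 5, det A = 2.
So p(z) = z^2 - 5z + 2.
The constant term is 2.

2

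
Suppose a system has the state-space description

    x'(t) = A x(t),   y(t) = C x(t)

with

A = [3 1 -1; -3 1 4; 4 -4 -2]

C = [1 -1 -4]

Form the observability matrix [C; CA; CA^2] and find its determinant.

-3840

CA = [[-10, 16, 3]]
CA^2 = [[-66, -6, 68]]
Observability matrix O = [C; CA; CA^2] = [[1, -1, -4], [-10, 16, 3], [-66, -6, 68]]
Expanding along the first row, det(O) = 1·(16·68 - 3·(-6)) - (-1)·((-10)·68 - 3·(-66)) + (-4)·((-10)·(-6) - 16·(-66)) = 1·1106 - (-1)·(-482) + (-4)·1116 = -3840
Since det(O) ≠ 0, rank(O) = 3 and the system is completely observable.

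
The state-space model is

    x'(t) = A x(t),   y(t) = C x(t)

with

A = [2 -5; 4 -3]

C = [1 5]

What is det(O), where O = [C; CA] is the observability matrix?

CA = [[22, -20]]
Observability matrix O = [C; CA] = [[1, 5], [22, -20]]
det(O) = 1·(-20) - 5·22 = -20 - 110 = -130
Since det(O) ≠ 0, rank(O) = 2 and the system is completely observable.

-130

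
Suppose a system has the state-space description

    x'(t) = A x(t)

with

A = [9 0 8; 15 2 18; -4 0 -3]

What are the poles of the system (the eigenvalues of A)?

1, 2, 5

det(sI - A) = s^3 - (tr A)s^2 + (M11 + M22 + M33)s - det A, where Mii is the 2×2 principal minor of A obtained by deleting row i and column i.
tr A = 9 + 2 + (-3) = 8; M11 = 2·(-3) - 18·0 = -6 - 0 = -6; M22 = 9·(-3) - 8·(-4) = -27 - (-32) = 5; M33 = 9·2 - 0·15 = 18 - 0 = 18; sum of minors = 17.
det A = 9·(2·(-3) - 18·0) - 0·(15·(-3) - 18·(-4)) + 8·(15·0 - 2·(-4)) = 9·(-6) - 0·27 + 8·8 = 10.
So p(s) = det(sI - A) = s^3 - 8s^2 + 17s - 10.
Rational-root test: any integer root divides -10. Testing small divisors, s = 1 works: p(1) = 1 + (-8) + 17 + (-10) = 0, so (s - 1) is a factor.
Dividing, p(s) = (s - 1)(s^2 - 7s + 10).
Factor s^2 - 7s + 10: two numbers with sum 7 and product 10 are 5 and 2, so s^2 - 7s + 10 = (s - 5)(s - 2).
Hence p(s) = (s - 5) (s - 2) (s - 1), with roots 1, 2, 5.
At least one eigenvalue has non-negative real part, so the system is not asymptotically stable.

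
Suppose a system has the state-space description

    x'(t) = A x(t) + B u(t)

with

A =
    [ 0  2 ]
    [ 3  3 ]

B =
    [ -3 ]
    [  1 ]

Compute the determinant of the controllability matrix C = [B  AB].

16

AB = [[2], [-6]]
Controllability matrix C = [B  AB] = [[-3, 2], [1, -6]]
det(C) = (-3)·(-6) - 2·1 = 18 - 2 = 16
Since det(C) ≠ 0, rank(C) = 2 and the system is completely controllable.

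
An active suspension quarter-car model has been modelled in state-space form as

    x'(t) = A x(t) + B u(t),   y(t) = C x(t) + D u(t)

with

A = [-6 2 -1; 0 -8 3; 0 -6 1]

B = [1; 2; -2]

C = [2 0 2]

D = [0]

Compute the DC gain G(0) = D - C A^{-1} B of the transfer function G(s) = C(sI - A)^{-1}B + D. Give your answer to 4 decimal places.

G(0) = C(-A)^{-1}B + D = -C A^{-1} B + D.
det A = -60, so A^{-1} = (1/-60)·adj(A) = [[-1/6, -1/15, 1/30], [0, 1/10, -3/10], [0, 3/5, -4/5]]
A^{-1} B = [-11/30, 4/5, 14/5]^T
C A^{-1} B = 73/15
G(0) = D - C A^{-1} B = 0 - (73/15) = -73/15 ≈ -4.8667

-4.8667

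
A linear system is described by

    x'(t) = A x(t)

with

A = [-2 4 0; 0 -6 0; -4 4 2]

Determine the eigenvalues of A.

-6, -2, 2

det(sI - A) = s^3 - (tr A)s^2 + (M11 + M22 + M33)s - det A, where Mii is the 2×2 principal minor of A obtained by deleting row i and column i.
tr A = (-2) + (-6) + 2 = -6; M11 = (-6)·2 - 0·4 = -12 - 0 = -12; M22 = (-2)·2 - 0·(-4) = -4 - 0 = -4; M33 = (-2)·(-6) - 4·0 = 12 - 0 = 12; sum of minors = -4.
det A = (-2)·((-6)·2 - 0·4) - 4·(0·2 - 0·(-4)) + 0·(0·4 - (-6)·(-4)) = (-2)·(-12) - 4·0 + 0·(-24) = 24.
So p(s) = det(sI - A) = s^3 + 6s^2 - 4s - 24.
Rational-root test: any integer root divides -24. Testing small divisors, s = -2 works: p(-2) = -8 + 24 + 8 + (-24) = 0, so (s + 2) is a factor.
Dividing, p(s) = (s + 2)(s^2 + 4s - 12).
Factor s^2 + 4s - 12: two numbers with sum -4 and product -12 are 2 and -6, so s^2 + 4s - 12 = (s - 2)(s + 6).
Hence p(s) = (s - 2) (s + 2) (s + 6), with roots -6, -2, 2.
At least one eigenvalue has non-negative real part, so the system is not asymptotically stable.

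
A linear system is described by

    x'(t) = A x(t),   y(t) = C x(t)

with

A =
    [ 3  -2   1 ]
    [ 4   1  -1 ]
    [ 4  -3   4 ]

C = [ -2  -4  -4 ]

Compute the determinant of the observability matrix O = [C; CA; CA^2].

CA = [[-38, 12, -14]]
CA^2 = [[-122, 130, -106]]
Observability matrix O = [C; CA; CA^2] = [[-2, -4, -4], [-38, 12, -14], [-122, 130, -106]]
Expanding along the first row, det(O) = (-2)·(12·(-106) - (-14)·130) - (-4)·((-38)·(-106) - (-14)·(-122)) + (-4)·((-38)·130 - 12·(-122)) = (-2)·548 - (-4)·2320 + (-4)·(-3476) = 22088
Since det(O) ≠ 0, rank(O) = 3 and the system is completely observable.

22088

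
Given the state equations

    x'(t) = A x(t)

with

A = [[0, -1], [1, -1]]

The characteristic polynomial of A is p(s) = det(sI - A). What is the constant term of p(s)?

1

For a 2×2 matrix, det(sI - A) = s^2 - (tr A)s + det A.
tr A = -1, det A = 1.
So p(s) = s^2 + s + 1.
The constant term is 1.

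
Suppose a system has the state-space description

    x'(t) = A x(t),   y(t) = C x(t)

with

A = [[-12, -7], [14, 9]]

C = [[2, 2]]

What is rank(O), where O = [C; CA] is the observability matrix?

1

CA = [[4, 4]]
Observability matrix O = [C; CA] = [[2, 2], [4, 4]]
Every row of O is a scalar multiple of row 1 = [2, 2] (multipliers 1, 2), so the rows span a one-dimensional space.
O ≠ 0, hence rank(O) = 1.
rank(O) = 1 < n = 2, so the pair (A, C) is not completely observable.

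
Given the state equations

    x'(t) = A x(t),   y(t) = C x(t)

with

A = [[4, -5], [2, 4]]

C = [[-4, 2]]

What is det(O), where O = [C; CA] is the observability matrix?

CA = [[-12, 28]]
Observability matrix O = [C; CA] = [[-4, 2], [-12, 28]]
det(O) = (-4)·28 - 2·(-12) = -112 - (-24) = -88
Since det(O) ≠ 0, rank(O) = 2 and the system is completely observable.

-88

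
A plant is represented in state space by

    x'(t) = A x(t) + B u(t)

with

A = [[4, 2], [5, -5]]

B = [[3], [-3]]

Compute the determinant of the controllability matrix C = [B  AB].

108

AB = [[6], [30]]
Controllability matrix C = [B  AB] = [[3, 6], [-3, 30]]
det(C) = 3·30 - 6·(-3) = 90 - (-18) = 108
Since det(C) ≠ 0, rank(C) = 2 and the system is completely controllable.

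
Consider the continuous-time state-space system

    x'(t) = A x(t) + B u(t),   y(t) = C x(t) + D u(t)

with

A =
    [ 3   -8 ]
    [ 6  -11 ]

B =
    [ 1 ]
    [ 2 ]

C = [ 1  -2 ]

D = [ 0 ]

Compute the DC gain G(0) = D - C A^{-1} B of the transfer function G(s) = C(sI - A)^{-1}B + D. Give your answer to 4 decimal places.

-0.3333

G(0) = C(-A)^{-1}B + D = -C A^{-1} B + D.
det A = 15, so A^{-1} = (1/15)·adj(A) = [[-11/15, 8/15], [-2/5, 1/5]]
A^{-1} B = [1/3, 0]^T
C A^{-1} B = 1/3
G(0) = D - C A^{-1} B = 0 - (1/3) = -1/3 ≈ -0.3333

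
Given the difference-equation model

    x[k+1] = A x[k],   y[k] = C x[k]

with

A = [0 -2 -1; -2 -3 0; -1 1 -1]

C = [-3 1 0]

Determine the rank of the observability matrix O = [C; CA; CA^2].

CA = [[-2, 3, 3]]
CA^2 = [[-9, -2, -1]]
Observability matrix O = [C; CA; CA^2] = [[-3, 1, 0], [-2, 3, 3], [-9, -2, -1]]
det(O) = (-3)·(3·(-1) - 3·(-2)) - 1·((-2)·(-1) - 3·(-9)) + 0·((-2)·(-2) - 3·(-9)) = (-3)·3 - 1·29 + 0·31 = -38 ≠ 0, so rank(O) = 3.
rank(O) = 3 = n, so the pair (A, C) is completely observable.

3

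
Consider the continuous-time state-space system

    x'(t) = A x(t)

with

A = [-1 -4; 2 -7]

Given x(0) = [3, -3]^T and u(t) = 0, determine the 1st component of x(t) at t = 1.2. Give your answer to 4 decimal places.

det(sI - A) = s^2 - (tr A)s + det A, with tr A = (-1) + (-7) = -8 and det A = (-1)·(-7) - (-4)·2 = 7 - (-8) = 15.
So p(s) = det(sI - A) = s^2 + 8s + 15.
Factor s^2 + 8s + 15: two numbers with sum -8 and product 15 are -3 and -5, so s^2 + 8s + 15 = (s + 3)(s + 5).
Hence p(s) = (s + 3) (s + 5), with roots -5, -3.
The eigenvalues -5, -3 are distinct and real, so A is diagonalisable and x(t) = e^{At} x(0) = V diag(e^{λ_i t}) V^{-1} x(0), where the columns of V are the eigenvectors.
λ = -5: A - (-5)I = [[4, -4], [2, -2]]. Row 1 gives 4·v1 + (-4)·v2 = 0, so take v_1 = [1, 1]^T.
λ = -3: A - (-3)I = [[2, -4], [2, -4]]. Row 1 gives 2·v1 + (-4)·v2 = 0, so take v_2 = [-2, -1]^T.
V = [v_1 v_2] = [[1, -2], [1, -1]] has det V = 1, so V^{-1} = adj(V)/det V = [[-1, 2], [-1, 1]].
Modal coordinates z(0) = V^{-1} x(0): (-1)·3 + 2·(-3) = -9; (-1)·3 + 1·(-3) = -6; so z(0) = [-9, -6]^T.
x_1(t) = Σ_i (v_i)_1 · z_i(0) · e^{λ_i t} (row 1 of V times the modal terms).
x_1(1.2) = 1·(-9)·e^{-5·1.2} + (-2)·(-6)·e^{-3·1.2} = (-9)·0.002479 + 12·0.027324 = 0.3056.

0.3056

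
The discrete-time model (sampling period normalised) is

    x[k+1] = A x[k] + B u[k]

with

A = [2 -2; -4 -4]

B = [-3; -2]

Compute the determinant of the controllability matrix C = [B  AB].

-64

AB = [[-2], [20]]
Controllability matrix C = [B  AB] = [[-3, -2], [-2, 20]]
det(C) = (-3)·20 - (-2)·(-2) = -60 - 4 = -64
Since det(C) ≠ 0, rank(C) = 2 and the system is completely controllable.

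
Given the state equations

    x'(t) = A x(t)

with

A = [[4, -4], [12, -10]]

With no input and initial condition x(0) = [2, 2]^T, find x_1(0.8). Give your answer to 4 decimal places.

det(sI - A) = s^2 - (tr A)s + det A, with tr A = 4 + (-10) = -6 and det A = 4·(-10) - (-4)·12 = -40 - (-48) = 8.
So p(s) = det(sI - A) = s^2 + 6s + 8.
Factor s^2 + 6s + 8: two numbers with sum -6 and product 8 are -2 and -4, so s^2 + 6s + 8 = (s + 2)(s + 4).
Hence p(s) = (s + 2) (s + 4), with roots -4, -2.
The eigenvalues -4, -2 are distinct and real, so A is diagonalisable and x(t) = e^{At} x(0) = V diag(e^{λ_i t}) V^{-1} x(0), where the columns of V are the eigenvectors.
λ = -4: A - (-4)I = [[8, -4], [12, -6]]. Row 1 gives 8·v1 + (-4)·v2 = 0, so take v_1 = [1, 2]^T.
λ = -2: A - (-2)I = [[6, -4], [12, -8]]. Row 1 gives 6·v1 + (-4)·v2 = 0, so take v_2 = [2, 3]^T.
V = [v_1 v_2] = [[1, 2], [2, 3]] has det V = -1, so V^{-1} = adj(V)/det V = [[-3, 2], [2, -1]].
Modal coordinates z(0) = V^{-1} x(0): (-3)·2 + 2·2 = -2; 2·2 + (-1)·2 = 2; so z(0) = [-2, 2]^T.
x_1(t) = Σ_i (v_i)_1 · z_i(0) · e^{λ_i t} (row 1 of V times the modal terms).
x_1(0.8) = 1·(-2)·e^{-4·0.8} + 2·2·e^{-2·0.8} = (-2)·0.040762 + 4·0.201897 = 0.7261.

0.7261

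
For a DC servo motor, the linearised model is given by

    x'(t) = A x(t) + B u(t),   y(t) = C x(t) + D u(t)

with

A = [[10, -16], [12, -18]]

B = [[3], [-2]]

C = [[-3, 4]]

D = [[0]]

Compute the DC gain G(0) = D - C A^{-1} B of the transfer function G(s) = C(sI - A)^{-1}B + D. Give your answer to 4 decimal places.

-2.8333

G(0) = C(-A)^{-1}B + D = -C A^{-1} B + D.
det A = 12, so A^{-1} = (1/12)·adj(A) = [[-3/2, 4/3], [-1, 5/6]]
A^{-1} B = [-43/6, -14/3]^T
C A^{-1} B = 17/6
G(0) = D - C A^{-1} B = 0 - (17/6) = -17/6 ≈ -2.8333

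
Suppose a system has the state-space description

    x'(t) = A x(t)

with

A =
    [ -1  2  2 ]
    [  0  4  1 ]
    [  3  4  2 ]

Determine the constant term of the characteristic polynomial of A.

Expand det(sI - A) for the 3×3 matrix.
p(s) = s^3 - 5s^2 - 8s + 22.
(Check: constant term = det(-A) = (-1)^3 det A = 22; coefficient of s^2 = -tr A = -5.)
The constant term is 22.

22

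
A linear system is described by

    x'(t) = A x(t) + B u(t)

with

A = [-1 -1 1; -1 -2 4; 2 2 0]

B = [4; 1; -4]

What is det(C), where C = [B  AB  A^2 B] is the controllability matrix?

AB = [[-9], [-22], [10]]
A^2B = [[41], [93], [-62]]
Controllability matrix C = [B  AB  A^2B] = [[4, -9, 41], [1, -22, 93], [-4, 10, -62]]
Expanding along the first row, det(C) = 4·((-22)·(-62) - 93·10) - (-9)·(1·(-62) - 93·(-4)) + 41·(1·10 - (-22)·(-4)) = 4·434 - (-9)·310 + 41·(-78) = 1328
Since det(C) ≠ 0, rank(C) = 3 and the system is completely controllable.

1328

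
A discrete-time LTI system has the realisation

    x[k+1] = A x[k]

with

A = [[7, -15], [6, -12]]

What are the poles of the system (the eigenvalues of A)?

det(zI - A) = z^2 - (tr A)z + det A, with tr A = 7 + (-12) = -5 and det A = 7·(-12) - (-15)·6 = -84 - (-90) = 6.
So p(z) = det(zI - A) = z^2 + 5z + 6.
Factor z^2 + 5z + 6: two numbers with sum -5 and product 6 are -2 and -3, so z^2 + 5z + 6 = (z + 2)(z + 3).
Hence p(z) = (z + 2) (z + 3), with roots -3, -2.

-3, -2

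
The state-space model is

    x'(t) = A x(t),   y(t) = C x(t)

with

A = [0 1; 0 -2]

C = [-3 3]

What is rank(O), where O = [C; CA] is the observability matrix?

2

CA = [[0, -9]]
Observability matrix O = [C; CA] = [[-3, 3], [0, -9]]
det(O) = (-3)·(-9) - 3·0 = 27 - 0 = 27 ≠ 0, so rank(O) = 2.
rank(O) = 2 = n, so the pair (A, C) is completely observable.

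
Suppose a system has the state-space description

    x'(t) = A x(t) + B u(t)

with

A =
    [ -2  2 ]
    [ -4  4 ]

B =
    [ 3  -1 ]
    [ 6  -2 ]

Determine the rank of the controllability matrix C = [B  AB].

1

AB = [[6, -2], [12, -4]]
Controllability matrix C = [B  AB] = [[3, -1, 6, -2], [6, -2, 12, -4]]
Every column of C is a scalar multiple of column 1 = [3, 6] (multipliers 1, -1/3, 2, -2/3), so the columns span a one-dimensional space.
C ≠ 0, hence rank(C) = 1.
rank(C) = 1 < n = 2, so the pair (A, B) is not completely controllable.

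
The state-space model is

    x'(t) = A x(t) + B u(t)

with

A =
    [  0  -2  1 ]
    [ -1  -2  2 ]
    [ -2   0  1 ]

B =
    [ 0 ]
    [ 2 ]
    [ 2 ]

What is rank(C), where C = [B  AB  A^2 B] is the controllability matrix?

3

AB = [[-2], [0], [2]]
A^2B = [[2], [6], [6]]
Controllability matrix C = [B  AB  A^2B] = [[0, -2, 2], [2, 0, 6], [2, 2, 6]]
det(C) = 0·(0·6 - 6·2) - (-2)·(2·6 - 6·2) + 2·(2·2 - 0·2) = 0·(-12) - (-2)·0 + 2·4 = 8 ≠ 0, so rank(C) = 3.
rank(C) = 3 = n, so the pair (A, B) is completely controllable.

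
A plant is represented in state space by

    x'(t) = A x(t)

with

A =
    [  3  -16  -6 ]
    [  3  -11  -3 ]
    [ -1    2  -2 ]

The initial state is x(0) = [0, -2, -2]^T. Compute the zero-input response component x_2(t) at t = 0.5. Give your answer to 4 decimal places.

1.5506

det(sI - A) = s^3 - (tr A)s^2 + (M11 + M22 + M33)s - det A, where Mii is the 2×2 principal minor of A obtained by deleting row i and column i.
tr A = 3 + (-11) + (-2) = -10; M11 = (-11)·(-2) - (-3)·2 = 22 - (-6) = 28; M22 = 3·(-2) - (-6)·(-1) = -6 - 6 = -12; M33 = 3·(-11) - (-16)·3 = -33 - (-48) = 15; sum of minors = 31.
det A = 3·((-11)·(-2) - (-3)·2) - (-16)·(3·(-2) - (-3)·(-1)) + (-6)·(3·2 - (-11)·(-1)) = 3·28 - (-16)·(-9) + (-6)·(-5) = -30.
So p(s) = det(sI - A) = s^3 + 10s^2 + 31s + 30.
Rational-root test: any integer root divides 30. Testing small divisors, s = -2 works: p(-2) = -8 + 40 + (-62) + 30 = 0, so (s + 2) is a factor.
Dividing, p(s) = (s + 2)(s^2 + 8s + 15).
Factor s^2 + 8s + 15: two numbers with sum -8 and product 15 are -3 and -5, so s^2 + 8s + 15 = (s + 3)(s + 5).
Hence p(s) = (s + 2) (s + 3) (s + 5), with roots -5, -3, -2.
The eigenvalues -5, -3, -2 are distinct and real, so A is diagonalisable and x(t) = e^{At} x(0) = V diag(e^{λ_i t}) V^{-1} x(0), where the columns of V are the eigenvectors.
λ = -5: A - (-5)I = [[8, -16, -6], [3, -6, -3], [-1, 2, 3]]. v must be orthogonal to every row; (row 1) × (row 2) = [12, 6, 0], so take v_1 = [2, 1, 0]^T.
λ = -3: A - (-3)I = [[6, -16, -6], [3, -8, -3], [-1, 2, 1]]. v must be orthogonal to every row; (row 1) × (row 3) = [-4, 0, -4], so take v_2 = [1, 0, 1]^T.
λ = -2: A - (-2)I = [[5, -16, -6], [3, -9, -3], [-1, 2, 0]]. v must be orthogonal to every row; (row 1) × (row 2) = [-6, -3, 3], so take v_3 = [-2, -1, 1]^T.
V = [v_1 v_2 v_3] = [[2, 1, -2], [1, 0, -1], [0, 1, 1]] has det V = -1, so V^{-1} = adj(V)/det V = [[-1, 3, 1], [1, -2, 0], [-1, 2, 1]].
Modal coordinates z(0) = V^{-1} x(0): (-1)·0 + 3·(-2) + 1·(-2) = -8; 1·0 + (-2)·(-2) + 0·(-2) = 4; (-1)·0 + 2·(-2) + 1·(-2) = -6; so z(0) = [-8, 4, -6]^T.
x_2(t) = Σ_i (v_i)_2 · z_i(0) · e^{λ_i t} (row 2 of V times the modal terms).
x_2(0.5) = 1·(-8)·e^{-5·0.5} + 0·4·e^{-3·0.5} + (-1)·(-6)·e^{-2·0.5} = (-8)·0.082085 + 0·0.223130 + 6·0.367879 = 1.5506.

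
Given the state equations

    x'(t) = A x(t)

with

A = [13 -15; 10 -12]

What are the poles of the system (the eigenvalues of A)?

-2, 3

det(sI - A) = s^2 - (tr A)s + det A, with tr A = 13 + (-12) = 1 and det A = 13·(-12) - (-15)·10 = -156 - (-150) = -6.
So p(s) = det(sI - A) = s^2 - s - 6.
Factor s^2 - s - 6: two numbers with sum 1 and product -6 are 3 and -2, so s^2 - s - 6 = (s - 3)(s + 2).
Hence p(s) = (s - 3) (s + 2), with roots -2, 3.
At least one eigenvalue has non-negative real part, so the system is not asymptotically stable.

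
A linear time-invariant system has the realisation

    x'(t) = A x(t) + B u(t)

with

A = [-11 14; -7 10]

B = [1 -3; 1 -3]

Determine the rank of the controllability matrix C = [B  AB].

1

AB = [[3, -9], [3, -9]]
Controllability matrix C = [B  AB] = [[1, -3, 3, -9], [1, -3, 3, -9]]
Every column of C is a scalar multiple of column 1 = [1, 1] (multipliers 1, -3, 3, -9), so the columns span a one-dimensional space.
C ≠ 0, hence rank(C) = 1.
rank(C) = 1 < n = 2, so the pair (A, B) is not completely controllable.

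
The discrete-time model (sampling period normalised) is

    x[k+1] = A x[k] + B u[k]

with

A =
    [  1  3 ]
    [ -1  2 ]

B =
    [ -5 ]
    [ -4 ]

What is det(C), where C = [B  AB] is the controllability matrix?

AB = [[-17], [-3]]
Controllability matrix C = [B  AB] = [[-5, -17], [-4, -3]]
det(C) = (-5)·(-3) - (-17)·(-4) = 15 - 68 = -53
Since det(C) ≠ 0, rank(C) = 2 and the system is completely controllable.

-53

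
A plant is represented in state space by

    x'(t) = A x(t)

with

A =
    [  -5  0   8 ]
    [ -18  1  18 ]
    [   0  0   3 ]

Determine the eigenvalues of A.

det(sI - A) = s^3 - (tr A)s^2 + (M11 + M22 + M33)s - det A, where Mii is the 2×2 principal minor of A obtained by deleting row i and column i.
tr A = (-5) + 1 + 3 = -1; M11 = 1·3 - 18·0 = 3 - 0 = 3; M22 = (-5)·3 - 8·0 = -15 - 0 = -15; M33 = (-5)·1 - 0·(-18) = -5 - 0 = -5; sum of minors = -17.
det A = (-5)·(1·3 - 18·0) - 0·((-18)·3 - 18·0) + 8·((-18)·0 - 1·0) = (-5)·3 - 0·(-54) + 8·0 = -15.
So p(s) = det(sI - A) = s^3 + s^2 - 17s + 15.
Rational-root test: any integer root divides 15. Testing small divisors, s = 1 works: p(1) = 1 + 1 + (-17) + 15 = 0, so (s - 1) is a factor.
Dividing, p(s) = (s - 1)(s^2 + 2s - 15).
Factor s^2 + 2s - 15: two numbers with sum -2 and product -15 are 3 and -5, so s^2 + 2s - 15 = (s - 3)(s + 5).
Hence p(s) = (s - 3) (s - 1) (s + 5), with roots -5, 1, 3.
At least one eigenvalue has non-negative real part, so the system is not asymptotically stable.

-5, 1, 3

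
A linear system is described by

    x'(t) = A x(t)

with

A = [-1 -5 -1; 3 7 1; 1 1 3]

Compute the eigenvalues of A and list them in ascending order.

2, 3, 4

det(sI - A) = s^3 - (tr A)s^2 + (M11 + M22 + M33)s - det A, where Mii is the 2×2 principal minor of A obtained by deleting row i and column i.
tr A = (-1) + 7 + 3 = 9; M11 = 7·3 - 1·1 = 21 - 1 = 20; M22 = (-1)·3 - (-1)·1 = -3 - (-1) = -2; M33 = (-1)·7 - (-5)·3 = -7 - (-15) = 8; sum of minors = 26.
det A = (-1)·(7·3 - 1·1) - (-5)·(3·3 - 1·1) + (-1)·(3·1 - 7·1) = (-1)·20 - (-5)·8 + (-1)·(-4) = 24.
So p(s) = det(sI - A) = s^3 - 9s^2 + 26s - 24.
Rational-root test: any integer root divides -24. Testing small divisors, s = 2 works: p(2) = 8 + (-36) + 52 + (-24) = 0, so (s - 2) is a factor.
Dividing, p(s) = (s - 2)(s^2 - 7s + 12).
Factor s^2 - 7s + 12: two numbers with sum 7 and product 12 are 4 and 3, so s^2 - 7s + 12 = (s - 4)(s - 3).
Hence p(s) = (s - 4) (s - 3) (s - 2), with roots 2, 3, 4.
At least one eigenvalue has non-negative real part, so the system is not asymptotically stable.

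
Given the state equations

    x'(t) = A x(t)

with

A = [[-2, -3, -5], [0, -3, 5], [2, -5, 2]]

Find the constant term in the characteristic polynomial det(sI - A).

98

Expand det(sI - A) for the 3×3 matrix.
p(s) = s^3 + 3s^2 + 31s + 98.
(Check: constant term = det(-A) = (-1)^3 det A = 98; coefficient of s^2 = -tr A = 3.)
The constant term is 98.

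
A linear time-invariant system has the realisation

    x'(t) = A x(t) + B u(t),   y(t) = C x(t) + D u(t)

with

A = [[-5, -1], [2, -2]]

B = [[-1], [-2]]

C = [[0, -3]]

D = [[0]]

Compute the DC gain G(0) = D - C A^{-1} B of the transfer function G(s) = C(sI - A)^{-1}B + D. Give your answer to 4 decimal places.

G(0) = C(-A)^{-1}B + D = -C A^{-1} B + D.
det A = 12, so A^{-1} = (1/12)·adj(A) = [[-1/6, 1/12], [-1/6, -5/12]]
A^{-1} B = [0, 1]^T
C A^{-1} B = -3
G(0) = D - C A^{-1} B = 0 - (-3) = 3

3.0000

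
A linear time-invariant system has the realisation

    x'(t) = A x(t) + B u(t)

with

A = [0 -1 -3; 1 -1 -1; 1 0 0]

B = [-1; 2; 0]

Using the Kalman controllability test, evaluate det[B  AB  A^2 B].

-28

AB = [[-2], [-3], [-1]]
A^2B = [[6], [2], [-2]]
Controllability matrix C = [B  AB  A^2B] = [[-1, -2, 6], [2, -3, 2], [0, -1, -2]]
Expanding along the first row, det(C) = (-1)·((-3)·(-2) - 2·(-1)) - (-2)·(2·(-2) - 2·0) + 6·(2·(-1) - (-3)·0) = (-1)·8 - (-2)·(-4) + 6·(-2) = -28
Since det(C) ≠ 0, rank(C) = 3 and the system is completely controllable.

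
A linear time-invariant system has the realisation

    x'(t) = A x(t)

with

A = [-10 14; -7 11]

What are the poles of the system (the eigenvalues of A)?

det(sI - A) = s^2 - (tr A)s + det A, with tr A = (-10) + 11 = 1 and det A = (-10)·11 - 14·(-7) = -110 - (-98) = -12.
So p(s) = det(sI - A) = s^2 - s - 12.
Factor s^2 - s - 12: two numbers with sum 1 and product -12 are 4 and -3, so s^2 - s - 12 = (s - 4)(s + 3).
Hence p(s) = (s - 4) (s + 3), with roots -3, 4.
At least one eigenvalue has non-negative real part, so the system is not asymptotically stable.

-3, 4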